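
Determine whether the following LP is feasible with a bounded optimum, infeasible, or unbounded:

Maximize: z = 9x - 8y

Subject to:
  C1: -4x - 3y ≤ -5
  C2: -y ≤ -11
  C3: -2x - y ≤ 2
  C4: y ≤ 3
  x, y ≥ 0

Infeasible (no feasible solution exists)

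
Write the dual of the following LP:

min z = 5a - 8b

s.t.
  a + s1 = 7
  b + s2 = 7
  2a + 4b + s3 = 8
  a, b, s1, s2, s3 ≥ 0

Primal min cᵀx s.t. Ax ≤ b, x ≥ 0  →  Dual max −bᵀy s.t. Aᵀy ≥ −c, y ≥ 0.

Maximize: z = -7y1 - 7y2 - 8y3

Subject to:
  y1 + 2y3 ≥ -5
  y2 + 4y3 ≥ 8
  y1, y2, y3 ≥ 0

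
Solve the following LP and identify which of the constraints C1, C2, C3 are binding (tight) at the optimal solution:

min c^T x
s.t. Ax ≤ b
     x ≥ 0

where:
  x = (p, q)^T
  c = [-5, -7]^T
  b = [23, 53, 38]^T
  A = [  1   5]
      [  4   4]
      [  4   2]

At p = 8, q = 3, compute slack b - a·x for each constraint:
  C1: 23 − 23 = 0  (binding)
  C2: 53 − 44 = 9  (slack)
  C3: 38 − 38 = 0  (binding)

Optimal: p = 8, q = 3
Binding: C1, C3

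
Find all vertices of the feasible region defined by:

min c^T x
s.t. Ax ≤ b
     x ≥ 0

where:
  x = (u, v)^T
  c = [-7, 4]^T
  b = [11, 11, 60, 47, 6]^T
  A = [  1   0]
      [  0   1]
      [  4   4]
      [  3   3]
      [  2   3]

(0, 0), (3, 0), (0, 2)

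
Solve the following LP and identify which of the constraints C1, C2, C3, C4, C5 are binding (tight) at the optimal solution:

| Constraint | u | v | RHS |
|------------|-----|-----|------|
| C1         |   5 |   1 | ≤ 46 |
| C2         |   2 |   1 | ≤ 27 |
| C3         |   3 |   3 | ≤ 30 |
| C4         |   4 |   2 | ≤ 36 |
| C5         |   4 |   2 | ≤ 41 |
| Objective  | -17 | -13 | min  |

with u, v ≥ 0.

At u = 8, v = 2, compute slack b - a·x for each constraint:
  C1: 46 − 42 = 4  (slack)
  C2: 27 − 18 = 9  (slack)
  C3: 30 − 30 = 0  (binding)
  C4: 36 − 36 = 0  (binding)
  C5: 41 − 36 = 5  (slack)

Optimal: u = 8, v = 2
Binding: C3, C4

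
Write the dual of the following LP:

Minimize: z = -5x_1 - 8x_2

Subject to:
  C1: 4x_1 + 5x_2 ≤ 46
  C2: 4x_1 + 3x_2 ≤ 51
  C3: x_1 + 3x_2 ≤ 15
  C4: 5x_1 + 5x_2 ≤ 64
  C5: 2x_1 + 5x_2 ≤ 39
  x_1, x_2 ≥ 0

Primal min cᵀx s.t. Ax ≤ b, x ≥ 0  →  Dual max −bᵀy s.t. Aᵀy ≥ −c, y ≥ 0.

Maximize: z = -46y1 - 51y2 - 15y3 - 64y4 - 39y5

Subject to:
  4y1 + 4y2 + y3 + 5y4 + 2y5 ≥ 5
  5y1 + 3y2 + 3y3 + 5y4 + 5y5 ≥ 8
  y1, y2, y3, y4, y5 ≥ 0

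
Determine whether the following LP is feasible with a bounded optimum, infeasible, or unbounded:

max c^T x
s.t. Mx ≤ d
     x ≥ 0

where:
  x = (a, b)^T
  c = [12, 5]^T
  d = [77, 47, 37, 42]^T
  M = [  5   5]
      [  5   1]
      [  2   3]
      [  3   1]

Feasible with a bounded optimal solution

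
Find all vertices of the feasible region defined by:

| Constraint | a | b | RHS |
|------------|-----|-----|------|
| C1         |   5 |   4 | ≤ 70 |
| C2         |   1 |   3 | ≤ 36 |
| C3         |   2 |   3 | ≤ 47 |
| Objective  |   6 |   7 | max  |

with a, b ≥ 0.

(0, 0), (14, 0), (6, 10), (0, 12)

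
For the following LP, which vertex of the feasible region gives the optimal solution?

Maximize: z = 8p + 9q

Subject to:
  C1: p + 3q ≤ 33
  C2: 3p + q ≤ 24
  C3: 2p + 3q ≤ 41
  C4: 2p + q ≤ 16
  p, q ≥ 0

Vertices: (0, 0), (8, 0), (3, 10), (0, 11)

Evaluate the objective at each vertex of the feasible region:
  z(0, 0) = 0
  z(8, 0) = 64
  z(3, 10) = 114  ←
  z(0, 11) = 99
The maximum is at p = 3, q = 10.

(3, 10)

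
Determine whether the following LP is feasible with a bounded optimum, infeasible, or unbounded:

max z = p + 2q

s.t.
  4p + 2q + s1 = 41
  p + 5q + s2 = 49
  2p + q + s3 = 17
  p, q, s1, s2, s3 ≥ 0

Feasible with a bounded optimal solution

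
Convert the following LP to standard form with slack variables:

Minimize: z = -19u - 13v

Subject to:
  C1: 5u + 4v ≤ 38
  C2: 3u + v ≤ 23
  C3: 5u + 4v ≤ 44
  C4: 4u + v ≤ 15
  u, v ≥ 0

min z = -19u - 13v

s.t.
  5u + 4v + s1 = 38
  3u + v + s2 = 23
  5u + 4v + s3 = 44
  4u + v + s4 = 15
  u, v, s1, s2, s3, s4 ≥ 0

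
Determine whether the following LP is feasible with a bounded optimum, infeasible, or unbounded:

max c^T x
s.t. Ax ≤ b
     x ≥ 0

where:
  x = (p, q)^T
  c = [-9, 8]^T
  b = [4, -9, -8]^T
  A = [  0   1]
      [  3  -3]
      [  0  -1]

Infeasible (no feasible solution exists)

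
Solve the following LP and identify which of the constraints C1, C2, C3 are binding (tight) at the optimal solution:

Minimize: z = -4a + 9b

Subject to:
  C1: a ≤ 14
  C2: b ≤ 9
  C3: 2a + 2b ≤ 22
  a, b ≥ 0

At a = 11, b = 0, compute slack b - a·x for each constraint:
  C1: 14 − 11 = 3  (slack)
  C2: 9 − 0 = 9  (slack)
  C3: 22 − 22 = 0  (binding)

Optimal: a = 11, b = 0
Binding: C3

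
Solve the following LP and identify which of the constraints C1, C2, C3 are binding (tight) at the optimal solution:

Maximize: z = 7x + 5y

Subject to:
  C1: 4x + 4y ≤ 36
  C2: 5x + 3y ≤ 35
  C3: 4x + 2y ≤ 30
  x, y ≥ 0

At x = 4, y = 5, compute slack b - a·x for each constraint:
  C1: 36 − 36 = 0  (binding)
  C2: 35 − 35 = 0  (binding)
  C3: 30 − 26 = 4  (slack)

Optimal: x = 4, y = 5
Binding: C1, C2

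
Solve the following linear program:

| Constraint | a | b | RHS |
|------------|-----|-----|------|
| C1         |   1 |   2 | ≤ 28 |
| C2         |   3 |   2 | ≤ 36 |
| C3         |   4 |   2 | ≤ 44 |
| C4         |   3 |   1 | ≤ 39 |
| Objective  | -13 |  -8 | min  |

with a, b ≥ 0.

Evaluate the objective at each vertex of the feasible region:
  z(0, 0) = 0
  z(11, 0) = -143
  z(8, 6) = -152  ←
  z(4, 12) = -148
  z(0, 14) = -112
The minimum is at a = 8, b = 6.

a = 8, b = 6, z = -152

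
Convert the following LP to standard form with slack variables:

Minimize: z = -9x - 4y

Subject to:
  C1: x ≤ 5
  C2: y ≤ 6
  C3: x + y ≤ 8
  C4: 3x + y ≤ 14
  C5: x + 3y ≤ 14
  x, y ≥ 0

min z = -9x - 4y

s.t.
  x + s1 = 5
  y + s2 = 6
  x + y + s3 = 8
  3x + y + s4 = 14
  x + 3y + s5 = 14
  x, y, s1, s2, s3, s4, s5 ≥ 0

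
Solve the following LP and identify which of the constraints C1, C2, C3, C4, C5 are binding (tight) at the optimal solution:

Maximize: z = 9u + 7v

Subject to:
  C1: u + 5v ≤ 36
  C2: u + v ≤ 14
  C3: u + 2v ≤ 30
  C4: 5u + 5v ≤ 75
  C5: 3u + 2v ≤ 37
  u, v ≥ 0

At u = 9, v = 5, compute slack b - a·x for each constraint:
  C1: 36 − 34 = 2  (slack)
  C2: 14 − 14 = 0  (binding)
  C3: 30 − 19 = 11  (slack)
  C4: 75 − 70 = 5  (slack)
  C5: 37 − 37 = 0  (binding)

Optimal: u = 9, v = 5
Binding: C2, C5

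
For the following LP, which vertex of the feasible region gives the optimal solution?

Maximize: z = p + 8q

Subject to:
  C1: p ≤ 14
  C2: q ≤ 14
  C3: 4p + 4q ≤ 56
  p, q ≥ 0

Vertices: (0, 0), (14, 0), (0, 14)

Evaluate the objective at each vertex of the feasible region:
  z(0, 0) = 0
  z(14, 0) = 14
  z(0, 14) = 112  ←
The maximum is at p = 0, q = 14.

(0, 14)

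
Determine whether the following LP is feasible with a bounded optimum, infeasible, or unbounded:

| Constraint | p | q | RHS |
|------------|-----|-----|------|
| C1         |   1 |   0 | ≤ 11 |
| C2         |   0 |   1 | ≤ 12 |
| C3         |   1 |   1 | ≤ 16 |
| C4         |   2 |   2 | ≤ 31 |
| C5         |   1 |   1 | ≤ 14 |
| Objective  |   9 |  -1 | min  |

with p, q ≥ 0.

Feasible with a bounded optimal solution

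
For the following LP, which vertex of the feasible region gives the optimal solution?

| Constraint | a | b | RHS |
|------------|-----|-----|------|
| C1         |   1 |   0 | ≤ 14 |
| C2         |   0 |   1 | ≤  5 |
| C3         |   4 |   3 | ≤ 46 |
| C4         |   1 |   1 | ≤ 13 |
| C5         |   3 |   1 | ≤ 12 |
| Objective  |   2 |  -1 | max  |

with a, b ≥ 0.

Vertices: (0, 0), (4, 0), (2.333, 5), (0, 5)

Evaluate the objective at each vertex of the feasible region:
  z(0, 0) = 0
  z(4, 0) = 8  ←
  z(2.333, 5) = -0.3333
  z(0, 5) = -5
The maximum is at a = 4, b = 0.

(4, 0)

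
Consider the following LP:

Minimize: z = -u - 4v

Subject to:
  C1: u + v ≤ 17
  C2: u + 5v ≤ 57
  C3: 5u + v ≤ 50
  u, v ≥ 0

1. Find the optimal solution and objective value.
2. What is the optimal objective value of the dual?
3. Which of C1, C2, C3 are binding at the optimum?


1. u = 7, v = 10, z = -47
2. -47
3. C1, C2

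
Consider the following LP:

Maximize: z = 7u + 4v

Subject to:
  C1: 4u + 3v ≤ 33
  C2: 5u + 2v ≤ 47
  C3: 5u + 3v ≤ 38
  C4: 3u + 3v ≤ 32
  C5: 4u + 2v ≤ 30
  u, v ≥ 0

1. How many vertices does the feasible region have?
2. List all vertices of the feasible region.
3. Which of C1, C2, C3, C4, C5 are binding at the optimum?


1. 6
2. (0, 0), (7.5, 0), (7, 1), (5, 4.333), (1, 9.667), (0, 10.67)
3. C3, C5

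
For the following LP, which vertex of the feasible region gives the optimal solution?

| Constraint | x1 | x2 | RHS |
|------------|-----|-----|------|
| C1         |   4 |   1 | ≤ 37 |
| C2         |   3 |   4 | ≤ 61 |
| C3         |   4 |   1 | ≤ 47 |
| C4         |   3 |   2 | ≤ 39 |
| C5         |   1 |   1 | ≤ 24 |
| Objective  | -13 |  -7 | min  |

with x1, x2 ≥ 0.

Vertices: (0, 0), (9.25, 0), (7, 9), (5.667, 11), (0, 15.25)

Evaluate the objective at each vertex of the feasible region:
  z(0, 0) = 0
  z(9.25, 0) = -120.2
  z(7, 9) = -154  ←
  z(5.667, 11) = -150.7
  z(0, 15.25) = -106.8
The minimum is at x1 = 7, x2 = 9.

(7, 9)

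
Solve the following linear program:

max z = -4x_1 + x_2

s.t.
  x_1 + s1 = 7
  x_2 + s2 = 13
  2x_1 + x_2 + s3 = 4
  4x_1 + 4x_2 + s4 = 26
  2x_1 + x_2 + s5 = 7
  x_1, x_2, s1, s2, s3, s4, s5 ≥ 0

Evaluate the objective at each vertex of the feasible region:
  z(0, 0) = 0
  z(2, 0) = -8
  z(0, 4) = 4  ←
The maximum is at x_1 = 0, x_2 = 4.

x_1 = 0, x_2 = 4, z = 4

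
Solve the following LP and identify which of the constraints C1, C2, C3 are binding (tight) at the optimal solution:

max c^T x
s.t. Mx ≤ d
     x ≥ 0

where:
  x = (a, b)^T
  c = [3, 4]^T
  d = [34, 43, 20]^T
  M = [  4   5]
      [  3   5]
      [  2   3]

At a = 1, b = 6, compute slack b - a·x for each constraint:
  C1: 34 − 34 = 0  (binding)
  C2: 43 − 33 = 10  (slack)
  C3: 20 − 20 = 0  (binding)

Optimal: a = 1, b = 6
Binding: C1, C3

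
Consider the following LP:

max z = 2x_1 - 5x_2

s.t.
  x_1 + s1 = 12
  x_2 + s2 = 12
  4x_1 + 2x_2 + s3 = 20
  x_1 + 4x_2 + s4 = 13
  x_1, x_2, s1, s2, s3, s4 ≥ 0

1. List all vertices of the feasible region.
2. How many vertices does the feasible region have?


1. (0, 0), (5, 0), (3.857, 2.286), (0, 3.25)
2. 4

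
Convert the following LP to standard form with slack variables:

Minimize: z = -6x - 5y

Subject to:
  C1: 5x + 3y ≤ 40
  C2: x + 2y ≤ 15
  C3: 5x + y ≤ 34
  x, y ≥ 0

min z = -6x - 5y

s.t.
  5x + 3y + s1 = 40
  x + 2y + s2 = 15
  5x + y + s3 = 34
  x, y, s1, s2, s3 ≥ 0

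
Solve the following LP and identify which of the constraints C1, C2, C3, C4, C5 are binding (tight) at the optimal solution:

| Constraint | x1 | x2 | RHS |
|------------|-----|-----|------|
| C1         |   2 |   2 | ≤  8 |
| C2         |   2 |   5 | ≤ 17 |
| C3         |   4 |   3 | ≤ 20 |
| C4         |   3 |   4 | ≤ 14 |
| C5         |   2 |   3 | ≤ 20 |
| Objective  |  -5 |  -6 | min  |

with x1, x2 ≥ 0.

At x1 = 2, x2 = 2, compute slack b - a·x for each constraint:
  C1: 8 − 8 = 0  (binding)
  C2: 17 − 14 = 3  (slack)
  C3: 20 − 14 = 6  (slack)
  C4: 14 − 14 = 0  (binding)
  C5: 20 − 10 = 10  (slack)

Optimal: x1 = 2, x2 = 2
Binding: C1, C4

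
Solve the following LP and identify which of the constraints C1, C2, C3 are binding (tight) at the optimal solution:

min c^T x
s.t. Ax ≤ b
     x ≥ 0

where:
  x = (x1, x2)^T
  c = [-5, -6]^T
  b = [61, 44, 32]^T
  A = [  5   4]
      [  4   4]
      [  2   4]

At x1 = 6, x2 = 5, compute slack b - a·x for each constraint:
  C1: 61 − 50 = 11  (slack)
  C2: 44 − 44 = 0  (binding)
  C3: 32 − 32 = 0  (binding)

Optimal: x1 = 6, x2 = 5
Binding: C2, C3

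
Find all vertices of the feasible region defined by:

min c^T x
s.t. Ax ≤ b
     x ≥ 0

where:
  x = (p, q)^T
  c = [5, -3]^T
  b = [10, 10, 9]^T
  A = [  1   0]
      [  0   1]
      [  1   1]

(0, 0), (9, 0), (0, 9)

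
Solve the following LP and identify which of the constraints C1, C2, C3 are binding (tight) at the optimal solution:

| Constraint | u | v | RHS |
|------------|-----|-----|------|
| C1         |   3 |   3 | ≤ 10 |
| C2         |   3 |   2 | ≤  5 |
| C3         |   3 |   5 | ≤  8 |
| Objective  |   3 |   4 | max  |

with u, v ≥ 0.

At u = 1, v = 1, compute slack b - a·x for each constraint:
  C1: 10 − 6 = 4  (slack)
  C2: 5 − 5 = 0  (binding)
  C3: 8 − 8 = 0  (binding)

Optimal: u = 1, v = 1
Binding: C2, C3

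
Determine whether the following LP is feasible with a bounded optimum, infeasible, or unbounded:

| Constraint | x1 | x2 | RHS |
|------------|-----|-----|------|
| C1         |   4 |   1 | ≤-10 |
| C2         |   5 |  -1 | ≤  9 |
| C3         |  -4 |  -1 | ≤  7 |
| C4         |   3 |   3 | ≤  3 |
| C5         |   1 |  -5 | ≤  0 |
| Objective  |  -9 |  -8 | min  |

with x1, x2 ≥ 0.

Infeasible (no feasible solution exists)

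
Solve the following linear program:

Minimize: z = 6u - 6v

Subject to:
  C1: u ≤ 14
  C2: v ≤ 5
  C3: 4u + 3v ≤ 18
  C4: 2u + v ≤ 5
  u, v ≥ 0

Evaluate the objective at each vertex of the feasible region:
  z(0, 0) = 0
  z(2.5, 0) = 15
  z(0, 5) = -30  ←
The minimum is at u = 0, v = 5.

u = 0, v = 5, z = -30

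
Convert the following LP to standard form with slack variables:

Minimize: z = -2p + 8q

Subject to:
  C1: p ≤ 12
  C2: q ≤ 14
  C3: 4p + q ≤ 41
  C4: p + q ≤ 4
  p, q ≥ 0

min z = -2p + 8q

s.t.
  p + s1 = 12
  q + s2 = 14
  4p + q + s3 = 41
  p + q + s4 = 4
  p, q, s1, s2, s3, s4 ≥ 0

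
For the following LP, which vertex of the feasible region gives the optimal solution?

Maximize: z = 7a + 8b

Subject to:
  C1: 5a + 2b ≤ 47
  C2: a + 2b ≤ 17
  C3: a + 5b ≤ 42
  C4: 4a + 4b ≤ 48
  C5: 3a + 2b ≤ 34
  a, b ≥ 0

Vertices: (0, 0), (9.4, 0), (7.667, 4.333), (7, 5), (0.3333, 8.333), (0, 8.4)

Evaluate the objective at each vertex of the feasible region:
  z(0, 0) = 0
  z(9.4, 0) = 65.8
  z(7.667, 4.333) = 88.33
  z(7, 5) = 89  ←
  z(0.3333, 8.333) = 69
  z(0, 8.4) = 67.2
The maximum is at a = 7, b = 5.

(7, 5)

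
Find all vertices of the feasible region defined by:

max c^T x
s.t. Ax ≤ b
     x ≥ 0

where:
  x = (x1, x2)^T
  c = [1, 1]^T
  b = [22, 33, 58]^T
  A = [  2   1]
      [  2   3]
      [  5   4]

(0, 0), (11, 0), (10, 2), (6, 7), (0, 11)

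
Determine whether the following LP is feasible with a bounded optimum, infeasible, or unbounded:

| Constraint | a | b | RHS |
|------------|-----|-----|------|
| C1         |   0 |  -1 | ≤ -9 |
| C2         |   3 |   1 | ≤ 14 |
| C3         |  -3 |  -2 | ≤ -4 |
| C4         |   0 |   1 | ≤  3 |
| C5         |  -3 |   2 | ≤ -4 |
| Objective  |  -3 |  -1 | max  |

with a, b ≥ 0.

Infeasible (no feasible solution exists)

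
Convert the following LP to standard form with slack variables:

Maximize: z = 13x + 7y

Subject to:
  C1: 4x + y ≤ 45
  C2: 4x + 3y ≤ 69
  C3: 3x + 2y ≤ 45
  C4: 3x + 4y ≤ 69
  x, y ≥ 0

max z = 13x + 7y

s.t.
  4x + y + s1 = 45
  4x + 3y + s2 = 69
  3x + 2y + s3 = 45
  3x + 4y + s4 = 69
  x, y, s1, s2, s3, s4 ≥ 0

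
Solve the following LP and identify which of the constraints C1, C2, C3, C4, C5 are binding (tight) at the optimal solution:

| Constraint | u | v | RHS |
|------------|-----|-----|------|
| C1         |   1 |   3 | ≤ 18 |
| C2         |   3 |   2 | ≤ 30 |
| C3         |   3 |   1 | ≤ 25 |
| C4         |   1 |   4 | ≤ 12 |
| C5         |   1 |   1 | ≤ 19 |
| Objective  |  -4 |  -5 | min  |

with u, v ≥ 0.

At u = 8, v = 1, compute slack b - a·x for each constraint:
  C1: 18 − 11 = 7  (slack)
  C2: 30 − 26 = 4  (slack)
  C3: 25 − 25 = 0  (binding)
  C4: 12 − 12 = 0  (binding)
  C5: 19 − 9 = 10  (slack)

Optimal: u = 8, v = 1
Binding: C3, C4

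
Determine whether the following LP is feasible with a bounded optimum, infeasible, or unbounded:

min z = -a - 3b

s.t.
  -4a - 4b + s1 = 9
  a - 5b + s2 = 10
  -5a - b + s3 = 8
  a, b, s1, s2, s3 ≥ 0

Unbounded (objective can decrease without bound)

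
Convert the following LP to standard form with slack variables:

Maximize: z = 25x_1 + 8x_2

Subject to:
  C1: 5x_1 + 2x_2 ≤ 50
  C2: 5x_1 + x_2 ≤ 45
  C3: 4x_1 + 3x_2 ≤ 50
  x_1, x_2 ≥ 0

max z = 25x_1 + 8x_2

s.t.
  5x_1 + 2x_2 + s1 = 50
  5x_1 + x_2 + s2 = 45
  4x_1 + 3x_2 + s3 = 50
  x_1, x_2, s1, s2, s3 ≥ 0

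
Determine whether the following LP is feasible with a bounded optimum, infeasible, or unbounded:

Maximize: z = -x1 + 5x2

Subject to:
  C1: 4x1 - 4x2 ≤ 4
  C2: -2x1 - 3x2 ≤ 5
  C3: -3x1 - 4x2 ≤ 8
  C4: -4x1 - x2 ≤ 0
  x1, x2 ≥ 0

Unbounded (objective can increase without bound)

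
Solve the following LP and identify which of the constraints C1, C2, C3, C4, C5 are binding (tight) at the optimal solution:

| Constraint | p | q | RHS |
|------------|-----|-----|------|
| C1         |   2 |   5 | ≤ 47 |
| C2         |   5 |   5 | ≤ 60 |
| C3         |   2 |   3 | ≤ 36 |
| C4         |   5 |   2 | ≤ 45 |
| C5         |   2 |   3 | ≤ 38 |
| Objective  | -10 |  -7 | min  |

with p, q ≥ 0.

At p = 7, q = 5, compute slack b - a·x for each constraint:
  C1: 47 − 39 = 8  (slack)
  C2: 60 − 60 = 0  (binding)
  C3: 36 − 29 = 7  (slack)
  C4: 45 − 45 = 0  (binding)
  C5: 38 − 29 = 9  (slack)

Optimal: p = 7, q = 5
Binding: C2, C4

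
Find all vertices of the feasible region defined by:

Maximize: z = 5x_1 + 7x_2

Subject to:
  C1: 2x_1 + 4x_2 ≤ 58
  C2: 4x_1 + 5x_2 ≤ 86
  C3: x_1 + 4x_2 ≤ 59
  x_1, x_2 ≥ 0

(0, 0), (21.5, 0), (9, 10), (0, 14.5)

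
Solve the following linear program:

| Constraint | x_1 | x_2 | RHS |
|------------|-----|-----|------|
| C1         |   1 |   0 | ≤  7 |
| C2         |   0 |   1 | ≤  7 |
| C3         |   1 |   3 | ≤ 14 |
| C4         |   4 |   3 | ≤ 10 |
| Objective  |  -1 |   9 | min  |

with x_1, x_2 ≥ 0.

Evaluate the objective at each vertex of the feasible region:
  z(0, 0) = 0
  z(2.5, 0) = -2.5  ←
  z(0, 3.333) = 30
The minimum is at x_1 = 2.5, x_2 = 0.

x_1 = 2.5, x_2 = 0, z = -2.5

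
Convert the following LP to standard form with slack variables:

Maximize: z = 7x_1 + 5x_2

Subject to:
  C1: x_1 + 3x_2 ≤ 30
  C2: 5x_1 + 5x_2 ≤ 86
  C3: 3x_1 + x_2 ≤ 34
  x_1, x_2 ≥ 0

max z = 7x_1 + 5x_2

s.t.
  x_1 + 3x_2 + s1 = 30
  5x_1 + 5x_2 + s2 = 86
  3x_1 + x_2 + s3 = 34
  x_1, x_2, s1, s2, s3 ≥ 0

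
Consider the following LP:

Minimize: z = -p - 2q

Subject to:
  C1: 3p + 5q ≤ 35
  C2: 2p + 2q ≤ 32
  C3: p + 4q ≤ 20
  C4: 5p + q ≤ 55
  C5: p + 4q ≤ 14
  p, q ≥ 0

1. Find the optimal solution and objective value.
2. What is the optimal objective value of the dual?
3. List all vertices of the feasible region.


1. p = 10, q = 1, z = -12
2. -12
3. (0, 0), (11, 0), (10.91, 0.4545), (10, 1), (0, 3.5)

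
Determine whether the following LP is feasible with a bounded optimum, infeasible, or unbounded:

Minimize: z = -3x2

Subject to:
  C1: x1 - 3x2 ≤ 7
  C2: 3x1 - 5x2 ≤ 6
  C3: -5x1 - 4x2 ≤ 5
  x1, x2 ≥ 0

Unbounded (objective can decrease without bound)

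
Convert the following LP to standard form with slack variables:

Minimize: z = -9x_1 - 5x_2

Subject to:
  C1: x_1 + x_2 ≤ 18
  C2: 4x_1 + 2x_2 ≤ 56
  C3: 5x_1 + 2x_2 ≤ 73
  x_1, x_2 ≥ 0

min z = -9x_1 - 5x_2

s.t.
  x_1 + x_2 + s1 = 18
  4x_1 + 2x_2 + s2 = 56
  5x_1 + 2x_2 + s3 = 73
  x_1, x_2, s1, s2, s3 ≥ 0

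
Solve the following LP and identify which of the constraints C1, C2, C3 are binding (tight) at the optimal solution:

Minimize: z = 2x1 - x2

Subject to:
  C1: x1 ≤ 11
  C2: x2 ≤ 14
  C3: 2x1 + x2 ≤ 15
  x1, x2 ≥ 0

At x1 = 0, x2 = 14, compute slack b - a·x for each constraint:
  C1: 11 − 0 = 11  (slack)
  C2: 14 − 14 = 0  (binding)
  C3: 15 − 14 = 1  (slack)

Optimal: x1 = 0, x2 = 14
Binding: C2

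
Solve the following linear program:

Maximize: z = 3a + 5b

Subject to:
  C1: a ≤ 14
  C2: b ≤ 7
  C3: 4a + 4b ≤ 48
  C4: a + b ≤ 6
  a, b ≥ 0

Evaluate the objective at each vertex of the feasible region:
  z(0, 0) = 0
  z(6, 0) = 18
  z(0, 6) = 30  ←
The maximum is at a = 0, b = 6.

a = 0, b = 6, z = 30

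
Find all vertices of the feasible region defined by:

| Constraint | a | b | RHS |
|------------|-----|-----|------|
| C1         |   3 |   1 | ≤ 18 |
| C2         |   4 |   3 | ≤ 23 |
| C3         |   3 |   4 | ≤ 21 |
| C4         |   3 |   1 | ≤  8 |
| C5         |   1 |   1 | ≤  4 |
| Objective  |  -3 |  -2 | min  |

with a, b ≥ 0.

(0, 0), (2.667, 0), (2, 2), (0, 4)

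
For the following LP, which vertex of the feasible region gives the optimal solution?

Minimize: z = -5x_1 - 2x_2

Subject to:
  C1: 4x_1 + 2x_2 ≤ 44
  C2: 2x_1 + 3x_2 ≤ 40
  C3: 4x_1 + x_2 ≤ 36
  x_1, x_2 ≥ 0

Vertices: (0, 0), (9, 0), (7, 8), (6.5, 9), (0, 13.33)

Evaluate the objective at each vertex of the feasible region:
  z(0, 0) = 0
  z(9, 0) = -45
  z(7, 8) = -51  ←
  z(6.5, 9) = -50.5
  z(0, 13.33) = -26.67
The minimum is at x_1 = 7, x_2 = 8.

(7, 8)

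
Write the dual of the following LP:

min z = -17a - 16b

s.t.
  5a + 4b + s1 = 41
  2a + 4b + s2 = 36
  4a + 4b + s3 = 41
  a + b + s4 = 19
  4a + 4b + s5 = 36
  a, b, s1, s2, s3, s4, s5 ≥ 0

Primal min cᵀx s.t. Ax ≤ b, x ≥ 0  →  Dual max −bᵀy s.t. Aᵀy ≥ −c, y ≥ 0.

Maximize: z = -41y1 - 36y2 - 41y3 - 19y4 - 36y5

Subject to:
  5y1 + 2y2 + 4y3 + y4 + 4y5 ≥ 17
  4y1 + 4y2 + 4y3 + y4 + 4y5 ≥ 16
  y1, y2, y3, y4, y5 ≥ 0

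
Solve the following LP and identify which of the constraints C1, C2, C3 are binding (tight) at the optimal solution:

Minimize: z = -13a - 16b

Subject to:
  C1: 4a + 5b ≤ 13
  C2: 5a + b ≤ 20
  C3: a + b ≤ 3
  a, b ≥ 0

At a = 2, b = 1, compute slack b - a·x for each constraint:
  C1: 13 − 13 = 0  (binding)
  C2: 20 − 11 = 9  (slack)
  C3: 3 − 3 = 0  (binding)

Optimal: a = 2, b = 1
Binding: C1, C3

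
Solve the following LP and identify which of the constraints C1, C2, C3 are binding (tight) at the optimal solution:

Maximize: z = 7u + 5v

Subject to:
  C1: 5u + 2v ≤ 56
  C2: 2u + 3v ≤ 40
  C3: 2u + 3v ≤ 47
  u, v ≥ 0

At u = 8, v = 8, compute slack b - a·x for each constraint:
  C1: 56 − 56 = 0  (binding)
  C2: 40 − 40 = 0  (binding)
  C3: 47 − 40 = 7  (slack)

Optimal: u = 8, v = 8
Binding: C1, C2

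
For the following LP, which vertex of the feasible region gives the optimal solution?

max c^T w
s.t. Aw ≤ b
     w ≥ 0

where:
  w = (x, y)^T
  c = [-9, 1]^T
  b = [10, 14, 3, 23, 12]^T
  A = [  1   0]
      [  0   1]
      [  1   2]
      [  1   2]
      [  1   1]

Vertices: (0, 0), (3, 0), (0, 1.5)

Evaluate the objective at each vertex of the feasible region:
  z(0, 0) = 0
  z(3, 0) = -27
  z(0, 1.5) = 1.5  ←
The maximum is at x = 0, y = 1.5.

(0, 1.5)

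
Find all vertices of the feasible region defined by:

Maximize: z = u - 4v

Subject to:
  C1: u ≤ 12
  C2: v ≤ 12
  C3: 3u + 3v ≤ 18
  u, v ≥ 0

(0, 0), (6, 0), (0, 6)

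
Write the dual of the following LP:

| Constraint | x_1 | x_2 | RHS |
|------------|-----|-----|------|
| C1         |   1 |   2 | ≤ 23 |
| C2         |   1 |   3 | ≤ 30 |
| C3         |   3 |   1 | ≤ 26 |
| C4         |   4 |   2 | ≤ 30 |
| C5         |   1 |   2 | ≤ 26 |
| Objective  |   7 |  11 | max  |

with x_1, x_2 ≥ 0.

Primal max cᵀx s.t. Ax ≤ b, x ≥ 0  →  Dual min bᵀy s.t. Aᵀy ≥ c, y ≥ 0.

Minimize: z = 23y1 + 30y2 + 26y3 + 30y4 + 26y5

Subject to:
  y1 + y2 + 3y3 + 4y4 + y5 ≥ 7
  2y1 + 3y2 + y3 + 2y4 + 2y5 ≥ 11
  y1, y2, y3, y4, y5 ≥ 0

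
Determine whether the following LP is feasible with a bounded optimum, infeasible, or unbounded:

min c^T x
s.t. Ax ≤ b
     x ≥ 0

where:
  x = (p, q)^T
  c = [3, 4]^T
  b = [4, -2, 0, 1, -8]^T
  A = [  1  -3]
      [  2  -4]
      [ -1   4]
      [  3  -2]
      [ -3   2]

Infeasible (no feasible solution exists)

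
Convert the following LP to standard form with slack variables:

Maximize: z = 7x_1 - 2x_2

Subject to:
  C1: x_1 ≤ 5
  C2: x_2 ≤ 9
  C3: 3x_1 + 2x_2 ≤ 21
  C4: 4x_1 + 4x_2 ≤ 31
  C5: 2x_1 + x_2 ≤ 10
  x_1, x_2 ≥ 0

max z = 7x_1 - 2x_2

s.t.
  x_1 + s1 = 5
  x_2 + s2 = 9
  3x_1 + 2x_2 + s3 = 21
  4x_1 + 4x_2 + s4 = 31
  2x_1 + x_2 + s5 = 10
  x_1, x_2, s1, s2, s3, s4, s5 ≥ 0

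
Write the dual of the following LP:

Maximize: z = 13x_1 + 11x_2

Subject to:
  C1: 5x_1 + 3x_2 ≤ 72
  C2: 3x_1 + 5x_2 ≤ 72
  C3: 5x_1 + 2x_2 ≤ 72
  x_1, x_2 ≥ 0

Primal max cᵀx s.t. Ax ≤ b, x ≥ 0  →  Dual min bᵀy s.t. Aᵀy ≥ c, y ≥ 0.

Minimize: z = 72y1 + 72y2 + 72y3

Subject to:
  5y1 + 3y2 + 5y3 ≥ 13
  3y1 + 5y2 + 2y3 ≥ 11
  y1, y2, y3 ≥ 0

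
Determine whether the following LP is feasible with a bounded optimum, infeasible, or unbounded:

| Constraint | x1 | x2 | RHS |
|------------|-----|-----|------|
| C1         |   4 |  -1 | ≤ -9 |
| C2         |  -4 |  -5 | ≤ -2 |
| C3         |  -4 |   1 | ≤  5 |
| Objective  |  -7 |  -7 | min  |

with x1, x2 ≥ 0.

Infeasible (no feasible solution exists)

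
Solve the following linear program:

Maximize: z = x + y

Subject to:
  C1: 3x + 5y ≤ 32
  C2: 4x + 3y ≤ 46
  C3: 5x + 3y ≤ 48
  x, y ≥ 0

Evaluate the objective at each vertex of the feasible region:
  z(0, 0) = 0
  z(9.6, 0) = 9.6
  z(9, 1) = 10  ←
  z(0, 6.4) = 6.4
The maximum is at x = 9, y = 1.

x = 9, y = 1, z = 10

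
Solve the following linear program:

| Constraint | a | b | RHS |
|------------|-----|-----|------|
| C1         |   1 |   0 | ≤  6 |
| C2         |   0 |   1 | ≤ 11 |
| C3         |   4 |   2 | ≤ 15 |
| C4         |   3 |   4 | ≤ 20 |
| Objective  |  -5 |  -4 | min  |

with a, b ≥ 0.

Evaluate the objective at each vertex of the feasible region:
  z(0, 0) = 0
  z(3.75, 0) = -18.75
  z(2, 3.5) = -24  ←
  z(0, 5) = -20
The minimum is at a = 2, b = 3.5.

a = 2, b = 3.5, z = -24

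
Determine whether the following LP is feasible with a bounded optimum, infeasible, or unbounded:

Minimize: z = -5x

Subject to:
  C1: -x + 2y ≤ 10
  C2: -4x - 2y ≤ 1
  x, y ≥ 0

Unbounded (objective can decrease without bound)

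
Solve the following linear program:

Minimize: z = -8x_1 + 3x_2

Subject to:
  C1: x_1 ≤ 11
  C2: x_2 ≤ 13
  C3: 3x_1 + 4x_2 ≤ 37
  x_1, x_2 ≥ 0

Evaluate the objective at each vertex of the feasible region:
  z(0, 0) = 0
  z(11, 0) = -88  ←
  z(11, 1) = -85
  z(0, 9.25) = 27.75
The minimum is at x_1 = 11, x_2 = 0.

x_1 = 11, x_2 = 0, z = -88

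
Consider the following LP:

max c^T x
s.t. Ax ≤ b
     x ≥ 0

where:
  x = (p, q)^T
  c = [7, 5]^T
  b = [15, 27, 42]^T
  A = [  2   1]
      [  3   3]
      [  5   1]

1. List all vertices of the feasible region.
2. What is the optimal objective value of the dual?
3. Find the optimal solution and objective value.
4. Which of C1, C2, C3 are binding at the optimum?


1. (0, 0), (7.5, 0), (6, 3), (0, 9)
2. 57
3. p = 6, q = 3, z = 57
4. C1, C2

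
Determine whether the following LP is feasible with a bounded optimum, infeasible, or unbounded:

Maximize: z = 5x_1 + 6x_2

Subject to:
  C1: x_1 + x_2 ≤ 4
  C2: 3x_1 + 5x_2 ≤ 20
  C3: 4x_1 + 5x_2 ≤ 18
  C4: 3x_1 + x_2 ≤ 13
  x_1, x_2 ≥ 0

Feasible with a bounded optimal solution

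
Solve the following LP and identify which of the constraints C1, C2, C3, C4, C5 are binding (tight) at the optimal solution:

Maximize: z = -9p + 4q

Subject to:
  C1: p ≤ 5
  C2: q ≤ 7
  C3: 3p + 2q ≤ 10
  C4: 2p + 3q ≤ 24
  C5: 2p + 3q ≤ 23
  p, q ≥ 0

At p = 0, q = 5, compute slack b - a·x for each constraint:
  C1: 5 − 0 = 5  (slack)
  C2: 7 − 5 = 2  (slack)
  C3: 10 − 10 = 0  (binding)
  C4: 24 − 15 = 9  (slack)
  C5: 23 − 15 = 8  (slack)

Optimal: p = 0, q = 5
Binding: C3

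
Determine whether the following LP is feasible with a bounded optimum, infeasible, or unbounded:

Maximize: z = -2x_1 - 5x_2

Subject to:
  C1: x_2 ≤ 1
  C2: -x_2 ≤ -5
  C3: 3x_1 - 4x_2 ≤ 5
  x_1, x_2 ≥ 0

Infeasible (no feasible solution exists)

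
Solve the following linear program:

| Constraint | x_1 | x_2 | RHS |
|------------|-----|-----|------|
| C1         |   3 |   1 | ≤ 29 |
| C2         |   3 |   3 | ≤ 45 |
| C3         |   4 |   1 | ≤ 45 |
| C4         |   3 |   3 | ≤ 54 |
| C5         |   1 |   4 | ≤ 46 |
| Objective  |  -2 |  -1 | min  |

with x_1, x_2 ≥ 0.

Evaluate the objective at each vertex of the feasible region:
  z(0, 0) = 0
  z(9.667, 0) = -19.33
  z(7, 8) = -22  ←
  z(4.667, 10.33) = -19.67
  z(0, 11.5) = -11.5
The minimum is at x_1 = 7, x_2 = 8.

x_1 = 7, x_2 = 8, z = -22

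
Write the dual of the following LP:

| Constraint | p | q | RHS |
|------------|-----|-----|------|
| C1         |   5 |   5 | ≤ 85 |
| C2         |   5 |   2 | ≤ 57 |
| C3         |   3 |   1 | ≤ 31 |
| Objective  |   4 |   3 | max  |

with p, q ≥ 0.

Primal max cᵀx s.t. Ax ≤ b, x ≥ 0  →  Dual min bᵀy s.t. Aᵀy ≥ c, y ≥ 0.

Minimize: z = 85y1 + 57y2 + 31y3

Subject to:
  5y1 + 5y2 + 3y3 ≥ 4
  5y1 + 2y2 + y3 ≥ 3
  y1, y2, y3 ≥ 0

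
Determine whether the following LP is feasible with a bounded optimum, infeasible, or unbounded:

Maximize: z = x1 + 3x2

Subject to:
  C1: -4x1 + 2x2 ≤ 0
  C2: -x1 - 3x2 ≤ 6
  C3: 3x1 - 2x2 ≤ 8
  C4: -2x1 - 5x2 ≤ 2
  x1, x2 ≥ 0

Unbounded (objective can increase without bound)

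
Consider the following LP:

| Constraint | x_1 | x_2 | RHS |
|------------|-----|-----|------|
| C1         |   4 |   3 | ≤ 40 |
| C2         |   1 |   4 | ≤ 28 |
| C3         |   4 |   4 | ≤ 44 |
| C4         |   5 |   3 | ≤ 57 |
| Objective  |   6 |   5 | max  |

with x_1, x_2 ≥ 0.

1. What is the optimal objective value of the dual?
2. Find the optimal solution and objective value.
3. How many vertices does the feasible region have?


1. 62
2. x_1 = 7, x_2 = 4, z = 62
3. 5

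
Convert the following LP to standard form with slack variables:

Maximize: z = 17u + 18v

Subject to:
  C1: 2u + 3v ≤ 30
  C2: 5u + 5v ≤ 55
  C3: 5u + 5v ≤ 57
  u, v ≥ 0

max z = 17u + 18v

s.t.
  2u + 3v + s1 = 30
  5u + 5v + s2 = 55
  5u + 5v + s3 = 57
  u, v, s1, s2, s3 ≥ 0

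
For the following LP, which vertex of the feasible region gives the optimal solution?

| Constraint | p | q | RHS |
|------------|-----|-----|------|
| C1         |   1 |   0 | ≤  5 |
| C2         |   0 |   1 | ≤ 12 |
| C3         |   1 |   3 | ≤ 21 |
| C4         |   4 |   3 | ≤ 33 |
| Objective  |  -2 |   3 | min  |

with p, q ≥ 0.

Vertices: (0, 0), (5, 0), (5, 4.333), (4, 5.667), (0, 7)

Evaluate the objective at each vertex of the feasible region:
  z(0, 0) = 0
  z(5, 0) = -10  ←
  z(5, 4.333) = 3
  z(4, 5.667) = 9
  z(0, 7) = 21
The minimum is at p = 5, q = 0.

(5, 0)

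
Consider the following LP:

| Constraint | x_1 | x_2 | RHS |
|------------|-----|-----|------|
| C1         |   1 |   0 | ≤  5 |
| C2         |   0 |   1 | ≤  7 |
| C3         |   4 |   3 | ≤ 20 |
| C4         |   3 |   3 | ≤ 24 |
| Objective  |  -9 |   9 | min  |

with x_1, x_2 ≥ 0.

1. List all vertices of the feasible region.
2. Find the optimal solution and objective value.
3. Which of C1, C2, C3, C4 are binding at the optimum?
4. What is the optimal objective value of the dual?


1. (0, 0), (5, 0), (0, 6.667)
2. x_1 = 5, x_2 = 0, z = -45
3. C1, C3
4. -45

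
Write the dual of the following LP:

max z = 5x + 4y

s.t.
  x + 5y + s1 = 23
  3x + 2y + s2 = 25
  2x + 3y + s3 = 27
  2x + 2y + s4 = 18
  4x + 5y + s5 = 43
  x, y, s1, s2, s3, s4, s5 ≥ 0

Primal max cᵀx s.t. Ax ≤ b, x ≥ 0  →  Dual min bᵀy s.t. Aᵀy ≥ c, y ≥ 0.

Minimize: z = 23y1 + 25y2 + 27y3 + 18y4 + 43y5

Subject to:
  y1 + 3y2 + 2y3 + 2y4 + 4y5 ≥ 5
  5y1 + 2y2 + 3y3 + 2y4 + 5y5 ≥ 4
  y1, y2, y3, y4, y5 ≥ 0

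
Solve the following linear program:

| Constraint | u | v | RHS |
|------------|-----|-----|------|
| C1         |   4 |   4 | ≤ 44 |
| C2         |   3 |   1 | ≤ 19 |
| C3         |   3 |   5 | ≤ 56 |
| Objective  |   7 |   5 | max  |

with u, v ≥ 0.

Evaluate the objective at each vertex of the feasible region:
  z(0, 0) = 0
  z(6.333, 0) = 44.33
  z(4, 7) = 63  ←
  z(0, 11) = 55
The maximum is at u = 4, v = 7.

u = 4, v = 7, z = 63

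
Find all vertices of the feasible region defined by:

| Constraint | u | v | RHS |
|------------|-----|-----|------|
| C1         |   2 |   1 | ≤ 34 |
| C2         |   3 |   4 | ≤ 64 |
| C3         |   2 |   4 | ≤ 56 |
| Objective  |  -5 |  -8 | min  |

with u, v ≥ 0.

(0, 0), (17, 0), (14.4, 5.2), (8, 10), (0, 14)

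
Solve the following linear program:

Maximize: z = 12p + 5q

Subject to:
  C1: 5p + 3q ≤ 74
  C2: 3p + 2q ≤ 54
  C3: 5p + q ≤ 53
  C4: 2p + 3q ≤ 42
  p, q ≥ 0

Evaluate the objective at each vertex of the feasible region:
  z(0, 0) = 0
  z(10.6, 0) = 127.2
  z(9, 8) = 148  ←
  z(0, 14) = 70
The maximum is at p = 9, q = 8.

p = 9, q = 8, z = 148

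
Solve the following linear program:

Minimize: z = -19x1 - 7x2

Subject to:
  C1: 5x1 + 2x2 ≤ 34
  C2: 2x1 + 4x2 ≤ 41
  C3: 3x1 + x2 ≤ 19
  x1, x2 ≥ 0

Evaluate the objective at each vertex of the feasible region:
  z(0, 0) = 0
  z(6.333, 0) = -120.3
  z(4, 7) = -125  ←
  z(3.375, 8.562) = -124.1
  z(0, 10.25) = -71.75
The minimum is at x1 = 4, x2 = 7.

x1 = 4, x2 = 7, z = -125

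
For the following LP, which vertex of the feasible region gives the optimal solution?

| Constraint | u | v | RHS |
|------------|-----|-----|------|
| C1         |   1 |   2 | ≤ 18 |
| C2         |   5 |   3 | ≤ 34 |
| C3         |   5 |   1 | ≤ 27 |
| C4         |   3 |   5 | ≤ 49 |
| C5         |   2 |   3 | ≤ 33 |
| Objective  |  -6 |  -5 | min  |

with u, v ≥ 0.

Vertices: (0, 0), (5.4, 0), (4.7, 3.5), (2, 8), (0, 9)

Evaluate the objective at each vertex of the feasible region:
  z(0, 0) = 0
  z(5.4, 0) = -32.4
  z(4.7, 3.5) = -45.7
  z(2, 8) = -52  ←
  z(0, 9) = -45
The minimum is at u = 2, v = 8.

(2, 8)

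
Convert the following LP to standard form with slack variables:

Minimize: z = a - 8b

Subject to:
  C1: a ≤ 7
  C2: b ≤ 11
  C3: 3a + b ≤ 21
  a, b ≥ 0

min z = a - 8b

s.t.
  a + s1 = 7
  b + s2 = 11
  3a + b + s3 = 21
  a, b, s1, s2, s3 ≥ 0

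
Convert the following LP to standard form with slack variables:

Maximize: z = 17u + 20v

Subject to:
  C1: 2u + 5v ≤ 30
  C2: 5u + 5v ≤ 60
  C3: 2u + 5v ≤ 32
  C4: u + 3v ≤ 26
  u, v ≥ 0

max z = 17u + 20v

s.t.
  2u + 5v + s1 = 30
  5u + 5v + s2 = 60
  2u + 5v + s3 = 32
  u + 3v + s4 = 26
  u, v, s1, s2, s3, s4 ≥ 0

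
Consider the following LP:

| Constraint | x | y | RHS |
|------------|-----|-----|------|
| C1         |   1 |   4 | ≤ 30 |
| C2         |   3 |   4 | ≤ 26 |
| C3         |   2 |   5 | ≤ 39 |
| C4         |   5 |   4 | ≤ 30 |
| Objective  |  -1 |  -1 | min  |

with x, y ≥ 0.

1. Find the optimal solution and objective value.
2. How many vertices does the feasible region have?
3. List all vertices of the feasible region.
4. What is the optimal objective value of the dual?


1. x = 2, y = 5, z = -7
2. 4
3. (0, 0), (6, 0), (2, 5), (0, 6.5)
4. -7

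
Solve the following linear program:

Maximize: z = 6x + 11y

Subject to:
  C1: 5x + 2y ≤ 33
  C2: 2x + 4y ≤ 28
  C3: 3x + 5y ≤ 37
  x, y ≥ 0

Evaluate the objective at each vertex of the feasible region:
  z(0, 0) = 0
  z(6.6, 0) = 39.6
  z(4.789, 4.526) = 78.53
  z(4, 5) = 79  ←
  z(0, 7) = 77
The maximum is at x = 4, y = 5.

x = 4, y = 5, z = 79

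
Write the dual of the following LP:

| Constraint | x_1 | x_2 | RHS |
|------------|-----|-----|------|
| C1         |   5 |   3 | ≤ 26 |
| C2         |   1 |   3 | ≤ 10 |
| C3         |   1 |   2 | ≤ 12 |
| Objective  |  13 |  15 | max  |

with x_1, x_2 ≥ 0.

Primal max cᵀx s.t. Ax ≤ b, x ≥ 0  →  Dual min bᵀy s.t. Aᵀy ≥ c, y ≥ 0.

Minimize: z = 26y1 + 10y2 + 12y3

Subject to:
  5y1 + y2 + y3 ≥ 13
  3y1 + 3y2 + 2y3 ≥ 15
  y1, y2, y3 ≥ 0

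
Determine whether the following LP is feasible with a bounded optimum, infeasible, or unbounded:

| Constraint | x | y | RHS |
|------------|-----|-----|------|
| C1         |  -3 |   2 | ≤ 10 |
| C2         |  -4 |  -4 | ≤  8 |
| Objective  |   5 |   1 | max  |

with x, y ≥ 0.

Unbounded (objective can increase without bound)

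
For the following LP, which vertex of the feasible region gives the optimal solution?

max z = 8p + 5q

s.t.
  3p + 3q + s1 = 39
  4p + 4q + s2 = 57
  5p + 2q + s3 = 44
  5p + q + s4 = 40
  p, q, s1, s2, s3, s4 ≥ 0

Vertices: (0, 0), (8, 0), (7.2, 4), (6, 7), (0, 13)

Evaluate the objective at each vertex of the feasible region:
  z(0, 0) = 0
  z(8, 0) = 64
  z(7.2, 4) = 77.6
  z(6, 7) = 83  ←
  z(0, 13) = 65
The maximum is at p = 6, q = 7.

(6, 7)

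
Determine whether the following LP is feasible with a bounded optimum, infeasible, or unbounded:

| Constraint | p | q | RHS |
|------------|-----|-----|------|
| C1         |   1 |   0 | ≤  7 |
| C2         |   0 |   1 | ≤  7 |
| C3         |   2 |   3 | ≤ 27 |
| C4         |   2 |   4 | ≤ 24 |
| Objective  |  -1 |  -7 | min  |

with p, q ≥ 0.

Feasible with a bounded optimal solution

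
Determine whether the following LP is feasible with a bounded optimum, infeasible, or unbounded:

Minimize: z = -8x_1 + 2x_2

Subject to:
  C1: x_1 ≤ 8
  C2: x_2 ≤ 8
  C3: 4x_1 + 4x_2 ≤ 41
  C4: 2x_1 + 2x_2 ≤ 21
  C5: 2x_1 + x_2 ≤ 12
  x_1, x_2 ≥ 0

Feasible with a bounded optimal solution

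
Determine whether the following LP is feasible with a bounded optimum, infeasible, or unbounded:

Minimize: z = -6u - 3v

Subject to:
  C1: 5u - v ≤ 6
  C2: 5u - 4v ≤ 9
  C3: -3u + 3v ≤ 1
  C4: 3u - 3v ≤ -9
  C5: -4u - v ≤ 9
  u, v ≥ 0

Infeasible (no feasible solution exists)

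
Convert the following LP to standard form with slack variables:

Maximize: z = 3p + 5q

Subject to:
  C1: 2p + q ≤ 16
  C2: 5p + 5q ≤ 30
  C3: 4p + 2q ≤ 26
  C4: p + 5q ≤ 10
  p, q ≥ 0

max z = 3p + 5q

s.t.
  2p + q + s1 = 16
  5p + 5q + s2 = 30
  4p + 2q + s3 = 26
  p + 5q + s4 = 10
  p, q, s1, s2, s3, s4 ≥ 0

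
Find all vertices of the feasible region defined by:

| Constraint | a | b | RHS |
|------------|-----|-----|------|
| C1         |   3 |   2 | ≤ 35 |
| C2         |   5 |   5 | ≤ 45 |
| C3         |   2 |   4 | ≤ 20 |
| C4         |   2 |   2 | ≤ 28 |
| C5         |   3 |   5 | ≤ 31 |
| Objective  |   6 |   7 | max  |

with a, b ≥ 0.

(0, 0), (9, 0), (8, 1), (0, 5)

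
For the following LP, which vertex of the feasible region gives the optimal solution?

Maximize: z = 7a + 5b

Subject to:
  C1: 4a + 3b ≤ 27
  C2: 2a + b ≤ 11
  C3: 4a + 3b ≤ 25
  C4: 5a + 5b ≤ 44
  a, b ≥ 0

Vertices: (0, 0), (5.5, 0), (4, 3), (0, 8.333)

Evaluate the objective at each vertex of the feasible region:
  z(0, 0) = 0
  z(5.5, 0) = 38.5
  z(4, 3) = 43  ←
  z(0, 8.333) = 41.67
The maximum is at a = 4, b = 3.

(4, 3)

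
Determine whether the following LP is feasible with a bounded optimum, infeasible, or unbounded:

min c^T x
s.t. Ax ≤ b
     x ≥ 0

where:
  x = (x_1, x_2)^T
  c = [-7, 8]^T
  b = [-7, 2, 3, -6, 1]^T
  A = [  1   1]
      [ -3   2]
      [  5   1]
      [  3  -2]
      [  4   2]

Infeasible (no feasible solution exists)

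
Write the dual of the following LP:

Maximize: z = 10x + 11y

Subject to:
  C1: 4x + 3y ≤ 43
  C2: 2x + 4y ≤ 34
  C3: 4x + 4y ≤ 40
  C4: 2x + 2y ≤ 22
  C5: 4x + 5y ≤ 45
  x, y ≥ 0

Primal max cᵀx s.t. Ax ≤ b, x ≥ 0  →  Dual min bᵀy s.t. Aᵀy ≥ c, y ≥ 0.

Minimize: z = 43y1 + 34y2 + 40y3 + 22y4 + 45y5

Subject to:
  4y1 + 2y2 + 4y3 + 2y4 + 4y5 ≥ 10
  3y1 + 4y2 + 4y3 + 2y4 + 5y5 ≥ 11
  y1, y2, y3, y4, y5 ≥ 0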